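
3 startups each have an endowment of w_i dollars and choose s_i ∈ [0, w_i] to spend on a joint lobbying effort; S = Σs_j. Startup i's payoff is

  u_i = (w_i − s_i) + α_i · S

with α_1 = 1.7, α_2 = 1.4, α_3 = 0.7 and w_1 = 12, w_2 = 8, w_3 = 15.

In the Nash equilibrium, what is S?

∂u_i/∂s_i = α_i − 1, so startup i contributes w_i if α_i > 1, else 0.
α_i > 1 for i ∈ {1, 2}; NE contributions (12, 8, 0), S = 20.

20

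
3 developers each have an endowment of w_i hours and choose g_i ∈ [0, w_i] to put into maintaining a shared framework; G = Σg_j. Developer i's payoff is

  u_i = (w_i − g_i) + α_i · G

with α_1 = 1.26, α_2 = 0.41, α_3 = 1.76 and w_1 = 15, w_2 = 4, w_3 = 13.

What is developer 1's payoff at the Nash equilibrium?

35.28

∂u_i/∂g_i = α_i − 1, so developer i contributes w_i if α_i > 1, else 0.
α_i > 1 for i ∈ {1, 3}; NE contributions (15, 0, 13), G = 28.
u_1 = (15 − 15) + 1.26·28 = 35.28.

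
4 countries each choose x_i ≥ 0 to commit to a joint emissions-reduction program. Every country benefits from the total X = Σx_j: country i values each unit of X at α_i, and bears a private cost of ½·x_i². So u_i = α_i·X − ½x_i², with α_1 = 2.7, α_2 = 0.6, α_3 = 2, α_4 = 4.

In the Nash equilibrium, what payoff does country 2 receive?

5.4

Country i's FOC: ∂u_i/∂x_i = α_i − x_i = 0, so x_i* = α_i.
NE contributions = (2.7, 0.6, 2, 4); X = 9.3.
u_2 = α_2·X − ½·(x_2)² = 0.6·9.3 − ½·0.6² = 5.4.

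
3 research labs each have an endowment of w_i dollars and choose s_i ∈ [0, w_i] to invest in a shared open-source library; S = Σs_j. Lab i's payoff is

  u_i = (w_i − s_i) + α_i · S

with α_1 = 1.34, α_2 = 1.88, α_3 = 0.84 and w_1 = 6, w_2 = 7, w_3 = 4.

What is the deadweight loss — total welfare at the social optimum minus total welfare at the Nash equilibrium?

∂u_i/∂s_i = α_i − 1, so lab i contributes w_i if α_i > 1, else 0.
α_i > 1 for i ∈ {1, 2}; NE contributions (6, 7, 0), S = 13.
W^NE = Σw_i − S^NE + (Σα_i)·S^NE = 17 + 3.06·13 = 56.78.
Planner: ∂(Σu_j)/∂s_i = Σα_j − 1 = 3.06 > 0, so everyone contributes w_i; S^SO = 17, W^SO = 17 + 3.06·17 = 69.02.
Deadweight loss = 12.24.

12.24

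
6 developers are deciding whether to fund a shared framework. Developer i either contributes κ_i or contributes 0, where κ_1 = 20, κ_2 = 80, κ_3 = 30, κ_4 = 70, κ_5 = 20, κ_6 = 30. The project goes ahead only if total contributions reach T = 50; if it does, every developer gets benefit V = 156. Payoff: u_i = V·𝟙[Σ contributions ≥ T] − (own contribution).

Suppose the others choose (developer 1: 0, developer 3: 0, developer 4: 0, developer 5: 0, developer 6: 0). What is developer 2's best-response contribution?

Others' total = 0. Contributing 80 brings total to 80 ≥ 50: gain V − κ_2 = 76.
Best response: 80.

80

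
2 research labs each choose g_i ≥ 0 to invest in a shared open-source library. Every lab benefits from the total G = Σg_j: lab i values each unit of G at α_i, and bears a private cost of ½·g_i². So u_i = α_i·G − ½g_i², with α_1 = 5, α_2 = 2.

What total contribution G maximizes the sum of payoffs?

14

Planner FOC: ∂(Σu_j)/∂g_i = (Σα_j) − g_i = 0, so g_i^SO = Σα_j = 7 for every i; G^SO = 14.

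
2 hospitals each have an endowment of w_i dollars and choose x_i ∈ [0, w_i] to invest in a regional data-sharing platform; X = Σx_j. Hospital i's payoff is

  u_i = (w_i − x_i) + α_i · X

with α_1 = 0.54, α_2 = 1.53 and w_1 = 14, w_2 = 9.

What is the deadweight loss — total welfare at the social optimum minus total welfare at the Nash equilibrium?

14.98

∂u_i/∂x_i = α_i − 1, so hospital i contributes w_i if α_i > 1, else 0.
α_i > 1 for i ∈ {2}; NE contributions (0, 9), X = 9.
W^NE = Σw_i − X^NE + (Σα_i)·X^NE = 23 + 1.07·9 = 32.63.
Planner: ∂(Σu_j)/∂x_i = Σα_j − 1 = 1.07 > 0, so everyone contributes w_i; X^SO = 23, W^SO = 23 + 1.07·23 = 47.61.
Deadweight loss = 14.98.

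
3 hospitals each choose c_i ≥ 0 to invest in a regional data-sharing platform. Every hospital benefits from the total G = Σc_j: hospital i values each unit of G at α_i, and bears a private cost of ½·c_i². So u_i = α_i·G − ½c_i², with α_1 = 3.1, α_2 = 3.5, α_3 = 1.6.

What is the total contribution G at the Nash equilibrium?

Hospital i's FOC: ∂u_i/∂c_i = α_i − c_i = 0, so c_i* = α_i.
NE contributions = (3.1, 3.5, 1.6); G = 8.2.

8.2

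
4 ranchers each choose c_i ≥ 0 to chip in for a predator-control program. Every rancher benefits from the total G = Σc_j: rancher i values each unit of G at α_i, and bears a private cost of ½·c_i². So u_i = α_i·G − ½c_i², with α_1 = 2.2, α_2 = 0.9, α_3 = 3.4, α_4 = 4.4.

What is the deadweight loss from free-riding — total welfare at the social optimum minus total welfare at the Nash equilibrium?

137.095

Rancher i's FOC: ∂u_i/∂c_i = α_i − c_i = 0, so c_i* = α_i.
NE contributions = (2.2, 0.9, 3.4, 4.4); G = 10.9.
W^NE = (Σα)·G − ½Σα_i² = 10.9² − ½·36.57 = 100.525.
Planner sets c_i = Σα_j = 10.9 for every i, so G^SO = 4·10.9 = 43.6.
W^SO = (Σα)·G^SO − ½·4·(Σα)² = (4/2)·10.9² = 237.62.
Deadweight loss = W^SO − W^NE = 137.095.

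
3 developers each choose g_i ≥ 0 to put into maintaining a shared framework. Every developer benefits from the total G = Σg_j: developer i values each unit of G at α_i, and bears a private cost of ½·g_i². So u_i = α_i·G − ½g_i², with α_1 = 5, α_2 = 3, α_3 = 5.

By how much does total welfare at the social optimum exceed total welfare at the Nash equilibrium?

114

Developer i's FOC: ∂u_i/∂g_i = α_i − g_i = 0, so g_i* = α_i.
NE contributions = (5, 3, 5); G = 13.
W^NE = (Σα)·G − ½Σα_i² = 13² − ½·59 = 139.5.
Planner sets g_i = Σα_j = 13 for every i, so G^SO = 3·13 = 39.
W^SO = (Σα)·G^SO − ½·3·(Σα)² = (3/2)·13² = 253.5.
Deadweight loss = W^SO − W^NE = 114.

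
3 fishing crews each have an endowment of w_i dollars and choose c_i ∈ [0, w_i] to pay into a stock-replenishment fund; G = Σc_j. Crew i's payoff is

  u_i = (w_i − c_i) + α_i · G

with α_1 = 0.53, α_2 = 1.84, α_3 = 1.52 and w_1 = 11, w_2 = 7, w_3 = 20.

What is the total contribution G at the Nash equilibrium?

27

∂u_i/∂c_i = α_i − 1, so crew i contributes w_i if α_i > 1, else 0.
α_i > 1 for i ∈ {2, 3}; NE contributions (0, 7, 20), G = 27.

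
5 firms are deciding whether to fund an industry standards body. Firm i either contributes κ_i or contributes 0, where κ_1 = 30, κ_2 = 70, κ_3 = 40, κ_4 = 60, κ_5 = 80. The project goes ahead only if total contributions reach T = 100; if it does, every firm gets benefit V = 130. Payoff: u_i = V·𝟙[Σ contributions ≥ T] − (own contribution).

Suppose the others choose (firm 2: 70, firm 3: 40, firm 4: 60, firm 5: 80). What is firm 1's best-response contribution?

Others' total = 250 ≥ 100; contributing adds cost 30 for no extra benefit.
Best response: 0.

0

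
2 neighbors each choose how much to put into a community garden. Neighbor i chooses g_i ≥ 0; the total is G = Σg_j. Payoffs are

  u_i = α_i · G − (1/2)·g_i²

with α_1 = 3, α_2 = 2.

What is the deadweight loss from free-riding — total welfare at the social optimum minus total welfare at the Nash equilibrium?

6.5

Neighbor i's FOC: ∂u_i/∂g_i = α_i − g_i = 0, so g_i* = α_i.
NE contributions = (3, 2); G = 5.
W^NE = (Σα)·G − ½Σα_i² = 5² − ½·13 = 18.5.
Planner sets g_i = Σα_j = 5 for every i, so G^SO = 2·5 = 10.
W^SO = (Σα)·G^SO − ½·2·(Σα)² = (2/2)·5² = 25.
Deadweight loss = W^SO − W^NE = 6.5.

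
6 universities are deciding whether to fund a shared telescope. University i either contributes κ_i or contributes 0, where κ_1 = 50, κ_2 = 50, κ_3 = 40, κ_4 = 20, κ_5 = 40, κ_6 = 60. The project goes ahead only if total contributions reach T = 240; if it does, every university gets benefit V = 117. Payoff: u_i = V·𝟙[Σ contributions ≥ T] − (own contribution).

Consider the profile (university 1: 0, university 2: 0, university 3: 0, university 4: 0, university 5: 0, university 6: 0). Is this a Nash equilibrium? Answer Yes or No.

Total = 0 < 240: not provided.
University 1 (pledges 0, payoff 0): pledging 50 → total 50, payoff -50. No gain.
University 2 (pledges 0, payoff 0): pledging 50 → total 50, payoff -50. No gain.
University 3 (pledges 0, payoff 0): pledging 40 → total 40, payoff -40. No gain.
University 4 (pledges 0, payoff 0): pledging 20 → total 20, payoff -20. No gain.
University 5 (pledges 0, payoff 0): pledging 40 → total 40, payoff -40. No gain.
University 6 (pledges 0, payoff 0): pledging 60 → total 60, payoff -60. No gain.

Yes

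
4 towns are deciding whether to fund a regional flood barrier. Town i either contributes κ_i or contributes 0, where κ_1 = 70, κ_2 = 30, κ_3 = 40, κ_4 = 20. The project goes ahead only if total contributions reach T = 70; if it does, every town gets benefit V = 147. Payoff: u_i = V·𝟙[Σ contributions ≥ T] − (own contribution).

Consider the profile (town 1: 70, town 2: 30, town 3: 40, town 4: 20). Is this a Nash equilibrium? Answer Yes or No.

No

Total = 160 ≥ 70: provided.
Town 1 (pledges 70, payoff 77): dropping to 0 → total 90, payoff 147. Profitable deviation.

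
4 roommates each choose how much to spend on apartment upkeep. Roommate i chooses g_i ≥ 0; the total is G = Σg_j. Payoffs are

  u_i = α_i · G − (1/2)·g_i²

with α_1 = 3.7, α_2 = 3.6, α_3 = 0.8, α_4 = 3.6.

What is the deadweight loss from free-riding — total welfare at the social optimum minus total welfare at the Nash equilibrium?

157.015

Roommate i's FOC: ∂u_i/∂g_i = α_i − g_i = 0, so g_i* = α_i.
NE contributions = (3.7, 3.6, 0.8, 3.6); G = 11.7.
W^NE = (Σα)·G − ½Σα_i² = 11.7² − ½·40.25 = 116.765.
Planner sets g_i = Σα_j = 11.7 for every i, so G^SO = 4·11.7 = 46.8.
W^SO = (Σα)·G^SO − ½·4·(Σα)² = (4/2)·11.7² = 273.78.
Deadweight loss = W^SO − W^NE = 157.015.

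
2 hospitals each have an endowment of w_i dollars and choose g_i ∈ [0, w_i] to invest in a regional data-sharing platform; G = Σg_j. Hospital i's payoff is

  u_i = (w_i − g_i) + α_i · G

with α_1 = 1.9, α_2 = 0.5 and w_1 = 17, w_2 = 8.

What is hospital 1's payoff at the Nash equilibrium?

32.3

∂u_i/∂g_i = α_i − 1, so hospital i contributes w_i if α_i > 1, else 0.
α_i > 1 for i ∈ {1}; NE contributions (17, 0), G = 17.
u_1 = (17 − 17) + 1.9·17 = 32.3.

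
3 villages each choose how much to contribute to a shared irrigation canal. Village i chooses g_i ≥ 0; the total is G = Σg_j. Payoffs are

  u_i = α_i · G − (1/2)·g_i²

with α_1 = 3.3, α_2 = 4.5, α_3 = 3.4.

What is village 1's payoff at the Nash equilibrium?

Village i's FOC: ∂u_i/∂g_i = α_i − g_i = 0, so g_i* = α_i.
NE contributions = (3.3, 4.5, 3.4); G = 11.2.
u_1 = α_1·G − ½·(g_1)² = 3.3·11.2 − ½·3.3² = 31.515.

31.515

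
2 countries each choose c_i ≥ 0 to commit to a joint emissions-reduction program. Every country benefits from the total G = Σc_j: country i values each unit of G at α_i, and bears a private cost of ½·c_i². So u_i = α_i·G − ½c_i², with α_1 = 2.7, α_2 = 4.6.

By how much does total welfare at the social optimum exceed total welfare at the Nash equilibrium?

14.225

Country i's FOC: ∂u_i/∂c_i = α_i − c_i = 0, so c_i* = α_i.
NE contributions = (2.7, 4.6); G = 7.3.
W^NE = (Σα)·G − ½Σα_i² = 7.3² − ½·28.45 = 39.065.
Planner sets c_i = Σα_j = 7.3 for every i, so G^SO = 2·7.3 = 14.6.
W^SO = (Σα)·G^SO − ½·2·(Σα)² = (2/2)·7.3² = 53.29.
Deadweight loss = W^SO − W^NE = 14.225.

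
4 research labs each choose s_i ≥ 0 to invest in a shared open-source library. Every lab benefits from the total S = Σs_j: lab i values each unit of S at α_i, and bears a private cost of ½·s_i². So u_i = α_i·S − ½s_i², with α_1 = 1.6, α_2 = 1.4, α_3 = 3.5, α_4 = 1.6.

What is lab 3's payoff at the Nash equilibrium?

22.225

Lab i's FOC: ∂u_i/∂s_i = α_i − s_i = 0, so s_i* = α_i.
NE contributions = (1.6, 1.4, 3.5, 1.6); S = 8.1.
u_3 = α_3·S − ½·(s_3)² = 3.5·8.1 − ½·3.5² = 22.225.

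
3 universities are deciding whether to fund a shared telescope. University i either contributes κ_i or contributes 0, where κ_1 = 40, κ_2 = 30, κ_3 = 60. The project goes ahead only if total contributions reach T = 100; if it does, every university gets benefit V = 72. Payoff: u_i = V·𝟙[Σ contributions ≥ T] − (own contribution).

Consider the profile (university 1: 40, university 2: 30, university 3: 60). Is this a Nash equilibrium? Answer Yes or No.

Total = 130 ≥ 100: provided.
University 1 (pledges 40, payoff 32): dropping to 0 → total 90, payoff 0. No gain.
University 2 (pledges 30, payoff 42): dropping to 0 → total 100, payoff 72. Profitable deviation.

No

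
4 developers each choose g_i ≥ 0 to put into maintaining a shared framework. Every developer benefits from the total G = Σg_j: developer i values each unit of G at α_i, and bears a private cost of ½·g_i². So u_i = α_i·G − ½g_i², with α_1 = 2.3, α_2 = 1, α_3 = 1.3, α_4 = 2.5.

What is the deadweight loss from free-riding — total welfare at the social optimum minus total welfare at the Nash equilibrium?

57.525

Developer i's FOC: ∂u_i/∂g_i = α_i − g_i = 0, so g_i* = α_i.
NE contributions = (2.3, 1, 1.3, 2.5); G = 7.1.
W^NE = (Σα)·G − ½Σα_i² = 7.1² − ½·14.23 = 43.295.
Planner sets g_i = Σα_j = 7.1 for every i, so G^SO = 4·7.1 = 28.4.
W^SO = (Σα)·G^SO − ½·4·(Σα)² = (4/2)·7.1² = 100.82.
Deadweight loss = W^SO − W^NE = 57.525.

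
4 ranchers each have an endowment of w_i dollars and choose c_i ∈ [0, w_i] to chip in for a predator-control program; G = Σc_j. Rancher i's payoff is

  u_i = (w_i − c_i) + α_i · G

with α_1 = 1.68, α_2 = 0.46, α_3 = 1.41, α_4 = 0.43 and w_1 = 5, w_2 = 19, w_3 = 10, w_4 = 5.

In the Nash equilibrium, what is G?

∂u_i/∂c_i = α_i − 1, so rancher i contributes w_i if α_i > 1, else 0.
α_i > 1 for i ∈ {1, 3}; NE contributions (5, 0, 10, 0), G = 15.

15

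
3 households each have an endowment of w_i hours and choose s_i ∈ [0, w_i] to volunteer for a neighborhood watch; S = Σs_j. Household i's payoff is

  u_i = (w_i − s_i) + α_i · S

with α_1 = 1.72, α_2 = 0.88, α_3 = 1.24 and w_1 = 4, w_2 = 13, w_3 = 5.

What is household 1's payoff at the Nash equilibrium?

15.48

∂u_i/∂s_i = α_i − 1, so household i contributes w_i if α_i > 1, else 0.
α_i > 1 for i ∈ {1, 3}; NE contributions (4, 0, 5), S = 9.
u_1 = (4 − 4) + 1.72·9 = 15.48.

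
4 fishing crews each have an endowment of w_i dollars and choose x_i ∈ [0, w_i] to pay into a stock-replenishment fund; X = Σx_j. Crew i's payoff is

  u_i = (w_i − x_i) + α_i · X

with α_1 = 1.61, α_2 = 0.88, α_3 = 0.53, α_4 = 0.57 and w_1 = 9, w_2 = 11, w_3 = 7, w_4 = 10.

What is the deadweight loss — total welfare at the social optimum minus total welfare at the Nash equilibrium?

72.52

∂u_i/∂x_i = α_i − 1, so crew i contributes w_i if α_i > 1, else 0.
α_i > 1 for i ∈ {1}; NE contributions (9, 0, 0, 0), X = 9.
W^NE = Σw_i − X^NE + (Σα_i)·X^NE = 37 + 2.59·9 = 60.31.
Planner: ∂(Σu_j)/∂x_i = Σα_j − 1 = 2.59 > 0, so everyone contributes w_i; X^SO = 37, W^SO = 37 + 2.59·37 = 132.83.
Deadweight loss = 72.52.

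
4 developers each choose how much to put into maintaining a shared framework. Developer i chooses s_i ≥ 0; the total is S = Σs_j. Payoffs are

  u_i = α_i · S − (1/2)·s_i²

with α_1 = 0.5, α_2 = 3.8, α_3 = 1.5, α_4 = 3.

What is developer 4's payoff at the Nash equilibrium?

21.9

Developer i's FOC: ∂u_i/∂s_i = α_i − s_i = 0, so s_i* = α_i.
NE contributions = (0.5, 3.8, 1.5, 3); S = 8.8.
u_4 = α_4·S − ½·(s_4)² = 3·8.8 − ½·3² = 21.9.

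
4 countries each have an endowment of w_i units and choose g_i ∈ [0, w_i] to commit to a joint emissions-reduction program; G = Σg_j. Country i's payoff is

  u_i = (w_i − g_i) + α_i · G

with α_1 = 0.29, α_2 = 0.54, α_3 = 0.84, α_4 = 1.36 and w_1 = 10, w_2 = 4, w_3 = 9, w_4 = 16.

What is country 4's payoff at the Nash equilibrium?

21.76

∂u_i/∂g_i = α_i − 1, so country i contributes w_i if α_i > 1, else 0.
α_i > 1 for i ∈ {4}; NE contributions (0, 0, 0, 16), G = 16.
u_4 = (16 − 16) + 1.36·16 = 21.76.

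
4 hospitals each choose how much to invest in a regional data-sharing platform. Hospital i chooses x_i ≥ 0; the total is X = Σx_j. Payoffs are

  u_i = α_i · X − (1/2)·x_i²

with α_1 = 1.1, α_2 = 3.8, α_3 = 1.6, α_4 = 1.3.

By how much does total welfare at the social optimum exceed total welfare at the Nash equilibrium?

70.79

Hospital i's FOC: ∂u_i/∂x_i = α_i − x_i = 0, so x_i* = α_i.
NE contributions = (1.1, 3.8, 1.6, 1.3); X = 7.8.
W^NE = (Σα)·X − ½Σα_i² = 7.8² − ½·19.9 = 50.89.
Planner sets x_i = Σα_j = 7.8 for every i, so X^SO = 4·7.8 = 31.2.
W^SO = (Σα)·X^SO − ½·4·(Σα)² = (4/2)·7.8² = 121.68.
Deadweight loss = W^SO − W^NE = 70.79.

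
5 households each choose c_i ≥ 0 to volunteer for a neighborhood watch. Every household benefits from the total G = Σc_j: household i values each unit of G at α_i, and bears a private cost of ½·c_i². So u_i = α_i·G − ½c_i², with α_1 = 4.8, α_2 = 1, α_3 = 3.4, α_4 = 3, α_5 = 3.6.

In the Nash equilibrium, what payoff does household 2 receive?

Household i's FOC: ∂u_i/∂c_i = α_i − c_i = 0, so c_i* = α_i.
NE contributions = (4.8, 1, 3.4, 3, 3.6); G = 15.8.
u_2 = α_2·G − ½·(c_2)² = 1·15.8 − ½·1² = 15.3.

15.3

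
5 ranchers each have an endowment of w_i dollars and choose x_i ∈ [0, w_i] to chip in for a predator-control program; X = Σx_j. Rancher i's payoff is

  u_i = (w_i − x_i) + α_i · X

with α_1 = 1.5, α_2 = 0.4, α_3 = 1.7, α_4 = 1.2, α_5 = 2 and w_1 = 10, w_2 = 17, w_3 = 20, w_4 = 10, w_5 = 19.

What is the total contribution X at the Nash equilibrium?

∂u_i/∂x_i = α_i − 1, so rancher i contributes w_i if α_i > 1, else 0.
α_i > 1 for i ∈ {1, 3, 4, 5}; NE contributions (10, 0, 20, 10, 19), X = 59.

59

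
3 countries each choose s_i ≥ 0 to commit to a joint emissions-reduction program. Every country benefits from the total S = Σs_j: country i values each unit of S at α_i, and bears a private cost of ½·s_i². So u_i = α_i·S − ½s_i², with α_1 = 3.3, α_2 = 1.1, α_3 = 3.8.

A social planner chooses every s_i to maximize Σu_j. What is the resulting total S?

Planner FOC: ∂(Σu_j)/∂s_i = (Σα_j) − s_i = 0, so s_i^SO = Σα_j = 8.2 for every i; S^SO = 24.6.

24.6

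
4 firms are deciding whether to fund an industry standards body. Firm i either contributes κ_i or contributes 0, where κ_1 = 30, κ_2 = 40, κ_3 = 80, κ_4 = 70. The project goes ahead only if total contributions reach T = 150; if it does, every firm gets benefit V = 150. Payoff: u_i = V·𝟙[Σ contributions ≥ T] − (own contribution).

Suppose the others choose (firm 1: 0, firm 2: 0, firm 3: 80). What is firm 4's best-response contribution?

70

Others' total = 80. Contributing 70 brings total to 150 ≥ 150: gain V − κ_4 = 80.
Best response: 70.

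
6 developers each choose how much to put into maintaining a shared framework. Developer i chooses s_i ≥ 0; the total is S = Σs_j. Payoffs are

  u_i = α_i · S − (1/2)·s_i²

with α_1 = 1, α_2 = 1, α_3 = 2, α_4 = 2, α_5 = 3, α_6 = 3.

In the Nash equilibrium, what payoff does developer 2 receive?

Developer i's FOC: ∂u_i/∂s_i = α_i − s_i = 0, so s_i* = α_i.
NE contributions = (1, 1, 2, 2, 3, 3); S = 12.
u_2 = α_2·S − ½·(s_2)² = 1·12 − ½·1² = 11.5.

11.5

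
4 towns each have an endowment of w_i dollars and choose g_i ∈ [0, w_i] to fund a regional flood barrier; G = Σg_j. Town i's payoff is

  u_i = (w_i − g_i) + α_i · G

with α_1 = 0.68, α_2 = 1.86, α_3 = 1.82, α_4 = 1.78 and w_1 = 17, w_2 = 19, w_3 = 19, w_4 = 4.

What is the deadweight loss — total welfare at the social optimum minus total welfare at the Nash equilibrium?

∂u_i/∂g_i = α_i − 1, so town i contributes w_i if α_i > 1, else 0.
α_i > 1 for i ∈ {2, 3, 4}; NE contributions (0, 19, 19, 4), G = 42.
W^NE = Σw_i − G^NE + (Σα_i)·G^NE = 59 + 5.14·42 = 274.88.
Planner: ∂(Σu_j)/∂g_i = Σα_j − 1 = 5.14 > 0, so everyone contributes w_i; G^SO = 59, W^SO = 59 + 5.14·59 = 362.26.
Deadweight loss = 87.38.

87.38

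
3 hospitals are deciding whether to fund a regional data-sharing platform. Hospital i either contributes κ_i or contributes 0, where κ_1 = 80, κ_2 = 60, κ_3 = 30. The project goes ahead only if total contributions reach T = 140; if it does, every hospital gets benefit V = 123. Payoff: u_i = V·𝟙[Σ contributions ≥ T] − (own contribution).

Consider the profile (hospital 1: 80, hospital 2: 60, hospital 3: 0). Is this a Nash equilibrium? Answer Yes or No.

Total = 140 ≥ 140: provided.
Hospital 1 (pledges 80, payoff 43): dropping to 0 → total 60, payoff 0. No gain.
Hospital 2 (pledges 60, payoff 63): dropping to 0 → total 80, payoff 0. No gain.
Hospital 3 (pledges 0, payoff 123): pledging 30 → total 170, payoff 93. No gain.

Yes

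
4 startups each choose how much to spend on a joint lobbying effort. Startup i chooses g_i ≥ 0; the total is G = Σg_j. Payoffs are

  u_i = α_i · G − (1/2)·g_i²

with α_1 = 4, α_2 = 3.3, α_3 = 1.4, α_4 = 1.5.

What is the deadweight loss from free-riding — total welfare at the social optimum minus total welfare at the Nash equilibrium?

Startup i's FOC: ∂u_i/∂g_i = α_i − g_i = 0, so g_i* = α_i.
NE contributions = (4, 3.3, 1.4, 1.5); G = 10.2.
W^NE = (Σα)·G − ½Σα_i² = 10.2² − ½·31.1 = 88.49.
Planner sets g_i = Σα_j = 10.2 for every i, so G^SO = 4·10.2 = 40.8.
W^SO = (Σα)·G^SO − ½·4·(Σα)² = (4/2)·10.2² = 208.08.
Deadweight loss = W^SO − W^NE = 119.59.

119.59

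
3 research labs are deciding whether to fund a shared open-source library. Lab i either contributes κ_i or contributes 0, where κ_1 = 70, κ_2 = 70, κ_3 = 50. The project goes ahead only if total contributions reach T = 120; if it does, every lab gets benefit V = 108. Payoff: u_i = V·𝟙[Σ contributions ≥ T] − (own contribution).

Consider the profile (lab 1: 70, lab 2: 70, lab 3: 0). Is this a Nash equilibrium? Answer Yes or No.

Yes

Total = 140 ≥ 120: provided.
Lab 1 (pledges 70, payoff 38): dropping to 0 → total 70, payoff 0. No gain.
Lab 2 (pledges 70, payoff 38): dropping to 0 → total 70, payoff 0. No gain.
Lab 3 (pledges 0, payoff 108): pledging 50 → total 190, payoff 58. No gain.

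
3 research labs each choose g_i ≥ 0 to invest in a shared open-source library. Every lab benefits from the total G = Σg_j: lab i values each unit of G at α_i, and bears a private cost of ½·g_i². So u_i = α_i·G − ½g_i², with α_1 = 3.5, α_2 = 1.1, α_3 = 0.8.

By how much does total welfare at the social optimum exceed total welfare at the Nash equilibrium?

Lab i's FOC: ∂u_i/∂g_i = α_i − g_i = 0, so g_i* = α_i.
NE contributions = (3.5, 1.1, 0.8); G = 5.4.
W^NE = (Σα)·G − ½Σα_i² = 5.4² − ½·14.1 = 22.11.
Planner sets g_i = Σα_j = 5.4 for every i, so G^SO = 3·5.4 = 16.2.
W^SO = (Σα)·G^SO − ½·3·(Σα)² = (3/2)·5.4² = 43.74.
Deadweight loss = W^SO − W^NE = 21.63.

21.63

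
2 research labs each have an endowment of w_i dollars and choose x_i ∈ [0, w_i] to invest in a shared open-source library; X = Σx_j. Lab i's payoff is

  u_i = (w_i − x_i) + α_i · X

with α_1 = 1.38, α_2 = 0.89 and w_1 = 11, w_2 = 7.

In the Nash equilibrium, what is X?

∂u_i/∂x_i = α_i − 1, so lab i contributes w_i if α_i > 1, else 0.
α_i > 1 for i ∈ {1}; NE contributions (11, 0), X = 11.

11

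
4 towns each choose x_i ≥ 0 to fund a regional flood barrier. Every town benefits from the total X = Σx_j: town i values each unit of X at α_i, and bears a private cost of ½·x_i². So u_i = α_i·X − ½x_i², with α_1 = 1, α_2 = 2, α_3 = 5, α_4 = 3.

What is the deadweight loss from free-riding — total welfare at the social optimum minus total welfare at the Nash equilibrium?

Town i's FOC: ∂u_i/∂x_i = α_i − x_i = 0, so x_i* = α_i.
NE contributions = (1, 2, 5, 3); X = 11.
W^NE = (Σα)·X − ½Σα_i² = 11² − ½·39 = 101.5.
Planner sets x_i = Σα_j = 11 for every i, so X^SO = 4·11 = 44.
W^SO = (Σα)·X^SO − ½·4·(Σα)² = (4/2)·11² = 242.
Deadweight loss = W^SO − W^NE = 140.5.

140.5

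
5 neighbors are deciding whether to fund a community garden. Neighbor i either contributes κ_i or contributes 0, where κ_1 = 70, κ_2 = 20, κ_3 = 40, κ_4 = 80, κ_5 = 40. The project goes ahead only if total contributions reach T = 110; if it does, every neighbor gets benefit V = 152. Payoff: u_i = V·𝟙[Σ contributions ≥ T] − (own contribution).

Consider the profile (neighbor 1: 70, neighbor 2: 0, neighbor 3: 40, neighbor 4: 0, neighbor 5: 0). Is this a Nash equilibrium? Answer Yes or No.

Yes

Total = 110 ≥ 110: provided.
Neighbor 1 (pledges 70, payoff 82): dropping to 0 → total 40, payoff 0. No gain.
Neighbor 2 (pledges 0, payoff 152): pledging 20 → total 130, payoff 132. No gain.
Neighbor 3 (pledges 40, payoff 112): dropping to 0 → total 70, payoff 0. No gain.
Neighbor 4 (pledges 0, payoff 152): pledging 80 → total 190, payoff 72. No gain.
Neighbor 5 (pledges 0, payoff 152): pledging 40 → total 150, payoff 112. No gain.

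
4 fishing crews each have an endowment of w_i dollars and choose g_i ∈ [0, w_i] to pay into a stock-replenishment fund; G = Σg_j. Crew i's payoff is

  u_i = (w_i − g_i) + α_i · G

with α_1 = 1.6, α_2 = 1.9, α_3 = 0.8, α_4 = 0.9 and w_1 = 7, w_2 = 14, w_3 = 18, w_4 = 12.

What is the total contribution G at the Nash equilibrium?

21

∂u_i/∂g_i = α_i − 1, so crew i contributes w_i if α_i > 1, else 0.
α_i > 1 for i ∈ {1, 2}; NE contributions (7, 14, 0, 0), G = 21.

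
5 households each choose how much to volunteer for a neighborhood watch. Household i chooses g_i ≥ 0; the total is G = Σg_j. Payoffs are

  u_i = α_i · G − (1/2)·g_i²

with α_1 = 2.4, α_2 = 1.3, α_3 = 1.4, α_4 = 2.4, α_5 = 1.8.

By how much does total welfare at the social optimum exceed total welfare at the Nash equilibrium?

Household i's FOC: ∂u_i/∂g_i = α_i − g_i = 0, so g_i* = α_i.
NE contributions = (2.4, 1.3, 1.4, 2.4, 1.8); G = 9.3.
W^NE = (Σα)·G − ½Σα_i² = 9.3² − ½·18.41 = 77.285.
Planner sets g_i = Σα_j = 9.3 for every i, so G^SO = 5·9.3 = 46.5.
W^SO = (Σα)·G^SO − ½·5·(Σα)² = (5/2)·9.3² = 216.225.
Deadweight loss = W^SO − W^NE = 138.94.

138.94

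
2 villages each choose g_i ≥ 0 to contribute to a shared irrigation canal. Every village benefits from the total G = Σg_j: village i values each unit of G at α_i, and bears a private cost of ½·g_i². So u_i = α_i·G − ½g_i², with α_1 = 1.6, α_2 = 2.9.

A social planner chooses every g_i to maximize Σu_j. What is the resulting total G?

9

Planner FOC: ∂(Σu_j)/∂g_i = (Σα_j) − g_i = 0, so g_i^SO = Σα_j = 4.5 for every i; G^SO = 9.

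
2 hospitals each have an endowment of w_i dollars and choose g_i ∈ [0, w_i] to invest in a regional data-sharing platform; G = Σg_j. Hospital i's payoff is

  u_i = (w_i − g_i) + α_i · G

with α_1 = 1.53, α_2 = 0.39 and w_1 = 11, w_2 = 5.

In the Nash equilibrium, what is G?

∂u_i/∂g_i = α_i − 1, so hospital i contributes w_i if α_i > 1, else 0.
α_i > 1 for i ∈ {1}; NE contributions (11, 0), G = 11.

11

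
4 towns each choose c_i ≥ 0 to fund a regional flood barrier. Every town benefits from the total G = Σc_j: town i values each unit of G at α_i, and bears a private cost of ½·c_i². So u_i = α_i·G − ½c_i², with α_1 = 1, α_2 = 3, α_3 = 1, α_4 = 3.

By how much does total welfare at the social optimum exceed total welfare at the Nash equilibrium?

74

Town i's FOC: ∂u_i/∂c_i = α_i − c_i = 0, so c_i* = α_i.
NE contributions = (1, 3, 1, 3); G = 8.
W^NE = (Σα)·G − ½Σα_i² = 8² − ½·20 = 54.
Planner sets c_i = Σα_j = 8 for every i, so G^SO = 4·8 = 32.
W^SO = (Σα)·G^SO − ½·4·(Σα)² = (4/2)·8² = 128.
Deadweight loss = W^SO − W^NE = 74.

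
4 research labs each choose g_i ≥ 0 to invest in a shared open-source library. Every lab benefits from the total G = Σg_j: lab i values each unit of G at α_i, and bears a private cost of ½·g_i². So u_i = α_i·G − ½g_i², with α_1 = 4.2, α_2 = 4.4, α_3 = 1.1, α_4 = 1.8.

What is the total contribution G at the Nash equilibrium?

Lab i's FOC: ∂u_i/∂g_i = α_i − g_i = 0, so g_i* = α_i.
NE contributions = (4.2, 4.4, 1.1, 1.8); G = 11.5.

11.5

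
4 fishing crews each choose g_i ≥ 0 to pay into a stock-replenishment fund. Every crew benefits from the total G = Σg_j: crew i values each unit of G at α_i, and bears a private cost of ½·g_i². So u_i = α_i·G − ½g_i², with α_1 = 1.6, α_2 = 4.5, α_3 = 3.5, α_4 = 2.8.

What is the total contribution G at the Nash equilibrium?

12.4

Crew i's FOC: ∂u_i/∂g_i = α_i − g_i = 0, so g_i* = α_i.
NE contributions = (1.6, 4.5, 3.5, 2.8); G = 12.4.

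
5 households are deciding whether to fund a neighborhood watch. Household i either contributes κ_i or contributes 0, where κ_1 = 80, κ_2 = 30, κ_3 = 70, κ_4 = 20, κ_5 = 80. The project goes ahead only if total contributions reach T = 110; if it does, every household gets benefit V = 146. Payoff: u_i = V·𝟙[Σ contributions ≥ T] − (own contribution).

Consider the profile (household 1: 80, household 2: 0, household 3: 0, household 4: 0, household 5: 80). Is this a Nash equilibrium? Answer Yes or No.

Yes

Total = 160 ≥ 110: provided.
Household 1 (pledges 80, payoff 66): dropping to 0 → total 80, payoff 0. No gain.
Household 2 (pledges 0, payoff 146): pledging 30 → total 190, payoff 116. No gain.
Household 3 (pledges 0, payoff 146): pledging 70 → total 230, payoff 76. No gain.
Household 4 (pledges 0, payoff 146): pledging 20 → total 180, payoff 126. No gain.
Household 5 (pledges 80, payoff 66): dropping to 0 → total 80, payoff 0. No gain.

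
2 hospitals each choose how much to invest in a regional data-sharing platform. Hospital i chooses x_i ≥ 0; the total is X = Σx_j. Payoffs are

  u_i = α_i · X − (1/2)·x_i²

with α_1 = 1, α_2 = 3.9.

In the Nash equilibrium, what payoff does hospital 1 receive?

Hospital i's FOC: ∂u_i/∂x_i = α_i − x_i = 0, so x_i* = α_i.
NE contributions = (1, 3.9); X = 4.9.
u_1 = α_1·X − ½·(x_1)² = 1·4.9 − ½·1² = 4.4.

4.4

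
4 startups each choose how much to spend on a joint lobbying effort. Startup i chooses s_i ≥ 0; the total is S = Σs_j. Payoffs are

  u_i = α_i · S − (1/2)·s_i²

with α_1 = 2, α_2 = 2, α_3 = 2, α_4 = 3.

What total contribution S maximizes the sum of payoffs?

36

Planner FOC: ∂(Σu_j)/∂s_i = (Σα_j) − s_i = 0, so s_i^SO = Σα_j = 9 for every i; S^SO = 36.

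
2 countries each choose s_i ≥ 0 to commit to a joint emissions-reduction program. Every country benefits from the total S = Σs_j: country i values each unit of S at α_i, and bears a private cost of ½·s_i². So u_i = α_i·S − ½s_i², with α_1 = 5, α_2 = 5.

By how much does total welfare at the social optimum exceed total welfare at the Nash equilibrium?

Country i's FOC: ∂u_i/∂s_i = α_i − s_i = 0, so s_i* = α_i.
NE contributions = (5, 5); S = 10.
W^NE = (Σα)·S − ½Σα_i² = 10² − ½·50 = 75.
Planner sets s_i = Σα_j = 10 for every i, so S^SO = 2·10 = 20.
W^SO = (Σα)·S^SO − ½·2·(Σα)² = (2/2)·10² = 100.
Deadweight loss = W^SO − W^NE = 25.

25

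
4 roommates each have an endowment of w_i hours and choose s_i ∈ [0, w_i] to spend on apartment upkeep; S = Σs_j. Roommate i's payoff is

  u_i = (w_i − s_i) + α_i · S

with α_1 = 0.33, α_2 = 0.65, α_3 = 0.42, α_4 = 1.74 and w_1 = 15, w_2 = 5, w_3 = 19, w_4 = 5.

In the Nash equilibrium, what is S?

5

∂u_i/∂s_i = α_i − 1, so roommate i contributes w_i if α_i > 1, else 0.
α_i > 1 for i ∈ {4}; NE contributions (0, 0, 0, 5), S = 5.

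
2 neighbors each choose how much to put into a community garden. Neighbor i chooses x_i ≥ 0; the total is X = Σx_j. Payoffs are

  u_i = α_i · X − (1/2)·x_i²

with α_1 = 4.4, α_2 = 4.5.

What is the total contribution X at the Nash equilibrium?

Neighbor i's FOC: ∂u_i/∂x_i = α_i − x_i = 0, so x_i* = α_i.
NE contributions = (4.4, 4.5); X = 8.9.

8.9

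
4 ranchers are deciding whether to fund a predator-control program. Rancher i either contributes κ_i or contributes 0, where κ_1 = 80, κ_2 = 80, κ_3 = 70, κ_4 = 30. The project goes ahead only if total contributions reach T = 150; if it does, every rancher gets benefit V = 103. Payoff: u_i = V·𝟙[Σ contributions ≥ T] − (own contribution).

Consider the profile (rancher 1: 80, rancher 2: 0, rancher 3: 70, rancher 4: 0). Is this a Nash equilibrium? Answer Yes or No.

Yes

Total = 150 ≥ 150: provided.
Rancher 1 (pledges 80, payoff 23): dropping to 0 → total 70, payoff 0. No gain.
Rancher 2 (pledges 0, payoff 103): pledging 80 → total 230, payoff 23. No gain.
Rancher 3 (pledges 70, payoff 33): dropping to 0 → total 80, payoff 0. No gain.
Rancher 4 (pledges 0, payoff 103): pledging 30 → total 180, payoff 73. No gain.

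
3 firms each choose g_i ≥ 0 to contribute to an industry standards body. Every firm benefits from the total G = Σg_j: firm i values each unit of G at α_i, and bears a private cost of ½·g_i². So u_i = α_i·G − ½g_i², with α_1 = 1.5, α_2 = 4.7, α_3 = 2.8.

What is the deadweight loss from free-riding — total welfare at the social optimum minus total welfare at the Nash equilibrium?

Firm i's FOC: ∂u_i/∂g_i = α_i − g_i = 0, so g_i* = α_i.
NE contributions = (1.5, 4.7, 2.8); G = 9.
W^NE = (Σα)·G − ½Σα_i² = 9² − ½·32.18 = 64.91.
Planner sets g_i = Σα_j = 9 for every i, so G^SO = 3·9 = 27.
W^SO = (Σα)·G^SO − ½·3·(Σα)² = (3/2)·9² = 121.5.
Deadweight loss = W^SO − W^NE = 56.59.

56.59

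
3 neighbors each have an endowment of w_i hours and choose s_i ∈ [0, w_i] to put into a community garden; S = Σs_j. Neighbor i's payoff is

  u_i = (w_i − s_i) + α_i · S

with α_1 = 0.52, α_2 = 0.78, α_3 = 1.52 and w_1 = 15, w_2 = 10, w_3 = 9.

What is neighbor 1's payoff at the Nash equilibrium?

19.68

∂u_i/∂s_i = α_i − 1, so neighbor i contributes w_i if α_i > 1, else 0.
α_i > 1 for i ∈ {3}; NE contributions (0, 0, 9), S = 9.
u_1 = (15 − 0) + 0.52·9 = 19.68.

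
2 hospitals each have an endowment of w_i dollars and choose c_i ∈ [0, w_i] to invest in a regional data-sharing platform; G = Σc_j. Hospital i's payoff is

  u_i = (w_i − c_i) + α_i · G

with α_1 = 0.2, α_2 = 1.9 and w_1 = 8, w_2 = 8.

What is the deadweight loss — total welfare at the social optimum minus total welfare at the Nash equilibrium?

∂u_i/∂c_i = α_i − 1, so hospital i contributes w_i if α_i > 1, else 0.
α_i > 1 for i ∈ {2}; NE contributions (0, 8), G = 8.
W^NE = Σw_i − G^NE + (Σα_i)·G^NE = 16 + 1.1·8 = 24.8.
Planner: ∂(Σu_j)/∂c_i = Σα_j − 1 = 1.1 > 0, so everyone contributes w_i; G^SO = 16, W^SO = 16 + 1.1·16 = 33.6.
Deadweight loss = 8.8.

8.8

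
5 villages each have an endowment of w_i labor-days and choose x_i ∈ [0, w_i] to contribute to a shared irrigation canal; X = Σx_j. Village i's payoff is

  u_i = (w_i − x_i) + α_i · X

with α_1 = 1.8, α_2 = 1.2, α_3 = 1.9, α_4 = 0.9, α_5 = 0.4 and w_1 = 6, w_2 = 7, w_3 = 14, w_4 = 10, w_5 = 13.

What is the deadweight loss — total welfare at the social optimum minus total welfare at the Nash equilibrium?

∂u_i/∂x_i = α_i − 1, so village i contributes w_i if α_i > 1, else 0.
α_i > 1 for i ∈ {1, 2, 3}; NE contributions (6, 7, 14, 0, 0), X = 27.
W^NE = Σw_i − X^NE + (Σα_i)·X^NE = 50 + 5.2·27 = 190.4.
Planner: ∂(Σu_j)/∂x_i = Σα_j − 1 = 5.2 > 0, so everyone contributes w_i; X^SO = 50, W^SO = 50 + 5.2·50 = 310.
Deadweight loss = 119.6.

119.6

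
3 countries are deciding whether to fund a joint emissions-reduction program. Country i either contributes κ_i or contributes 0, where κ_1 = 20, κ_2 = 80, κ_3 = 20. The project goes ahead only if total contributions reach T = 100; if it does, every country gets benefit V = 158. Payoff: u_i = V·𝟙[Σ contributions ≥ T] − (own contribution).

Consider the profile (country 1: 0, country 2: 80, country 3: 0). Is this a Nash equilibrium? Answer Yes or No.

Total = 80 < 100: not provided.
Country 1 (pledges 0, payoff 0): pledging 20 → total 100, payoff 138. Profitable deviation.

No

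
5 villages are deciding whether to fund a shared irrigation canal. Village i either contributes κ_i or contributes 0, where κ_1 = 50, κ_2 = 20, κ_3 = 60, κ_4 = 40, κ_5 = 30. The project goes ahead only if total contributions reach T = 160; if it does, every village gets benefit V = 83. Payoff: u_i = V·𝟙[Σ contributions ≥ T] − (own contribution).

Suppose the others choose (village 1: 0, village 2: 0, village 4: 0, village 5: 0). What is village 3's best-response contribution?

Others' total = 0. Even contributing 60 gives 60 < 160: no benefit either way.
Best response: 0.

0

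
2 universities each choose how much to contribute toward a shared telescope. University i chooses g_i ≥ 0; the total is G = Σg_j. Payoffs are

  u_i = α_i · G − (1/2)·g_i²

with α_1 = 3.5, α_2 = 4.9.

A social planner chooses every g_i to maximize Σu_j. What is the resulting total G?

Planner FOC: ∂(Σu_j)/∂g_i = (Σα_j) − g_i = 0, so g_i^SO = Σα_j = 8.4 for every i; G^SO = 16.8.

16.8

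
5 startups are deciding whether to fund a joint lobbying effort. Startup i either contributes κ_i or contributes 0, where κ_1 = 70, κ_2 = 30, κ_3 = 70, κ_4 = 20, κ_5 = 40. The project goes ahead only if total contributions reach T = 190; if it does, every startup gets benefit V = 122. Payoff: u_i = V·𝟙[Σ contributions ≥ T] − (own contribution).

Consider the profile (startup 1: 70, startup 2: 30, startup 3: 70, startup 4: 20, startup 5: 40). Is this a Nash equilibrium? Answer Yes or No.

Total = 230 ≥ 190: provided.
Startup 1 (pledges 70, payoff 52): dropping to 0 → total 160, payoff 0. No gain.
Startup 2 (pledges 30, payoff 92): dropping to 0 → total 200, payoff 122. Profitable deviation.

No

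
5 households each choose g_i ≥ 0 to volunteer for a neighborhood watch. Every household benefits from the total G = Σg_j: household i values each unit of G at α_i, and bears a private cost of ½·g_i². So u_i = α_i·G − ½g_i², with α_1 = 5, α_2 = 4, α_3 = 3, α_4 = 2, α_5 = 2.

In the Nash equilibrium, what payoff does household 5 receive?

Household i's FOC: ∂u_i/∂g_i = α_i − g_i = 0, so g_i* = α_i.
NE contributions = (5, 4, 3, 2, 2); G = 16.
u_5 = α_5·G − ½·(g_5)² = 2·16 − ½·2² = 30.

30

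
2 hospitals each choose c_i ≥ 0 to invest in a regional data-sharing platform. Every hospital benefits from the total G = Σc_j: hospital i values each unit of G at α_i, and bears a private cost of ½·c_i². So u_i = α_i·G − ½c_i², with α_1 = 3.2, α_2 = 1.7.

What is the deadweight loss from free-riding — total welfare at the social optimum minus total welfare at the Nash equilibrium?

Hospital i's FOC: ∂u_i/∂c_i = α_i − c_i = 0, so c_i* = α_i.
NE contributions = (3.2, 1.7); G = 4.9.
W^NE = (Σα)·G − ½Σα_i² = 4.9² − ½·13.13 = 17.445.
Planner sets c_i = Σα_j = 4.9 for every i, so G^SO = 2·4.9 = 9.8.
W^SO = (Σα)·G^SO − ½·2·(Σα)² = (2/2)·4.9² = 24.01.
Deadweight loss = W^SO − W^NE = 6.565.

6.565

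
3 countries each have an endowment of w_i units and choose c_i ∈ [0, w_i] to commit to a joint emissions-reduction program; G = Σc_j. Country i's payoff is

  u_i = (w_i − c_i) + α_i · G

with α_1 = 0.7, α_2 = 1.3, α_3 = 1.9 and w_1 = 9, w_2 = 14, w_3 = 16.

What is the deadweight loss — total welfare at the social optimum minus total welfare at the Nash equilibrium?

∂u_i/∂c_i = α_i − 1, so country i contributes w_i if α_i > 1, else 0.
α_i > 1 for i ∈ {2, 3}; NE contributions (0, 14, 16), G = 30.
W^NE = Σw_i − G^NE + (Σα_i)·G^NE = 39 + 2.9·30 = 126.
Planner: ∂(Σu_j)/∂c_i = Σα_j − 1 = 2.9 > 0, so everyone contributes w_i; G^SO = 39, W^SO = 39 + 2.9·39 = 152.1.
Deadweight loss = 26.1.

26.1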